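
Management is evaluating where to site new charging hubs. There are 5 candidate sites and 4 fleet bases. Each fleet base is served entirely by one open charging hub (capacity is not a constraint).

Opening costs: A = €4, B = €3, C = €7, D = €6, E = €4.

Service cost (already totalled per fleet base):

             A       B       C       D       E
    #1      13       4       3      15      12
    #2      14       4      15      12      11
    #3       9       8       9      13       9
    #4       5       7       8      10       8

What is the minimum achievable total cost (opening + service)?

For any fixed open set, each fleet base goes to its cheapest open site; total = fixed + service.
{B}: #1→B 4, #2→B 4, #3→B 8, #4→B 7. Service 23; fixed 3; total 26.
{A, B}: service 21 + fixed 7 = 28
{B, E}: service 23 + fixed 7 = 30
{A, B, C, D, E}: service 20 + fixed 24 = 44
No other subset beats 26.

Minimum total cost: 26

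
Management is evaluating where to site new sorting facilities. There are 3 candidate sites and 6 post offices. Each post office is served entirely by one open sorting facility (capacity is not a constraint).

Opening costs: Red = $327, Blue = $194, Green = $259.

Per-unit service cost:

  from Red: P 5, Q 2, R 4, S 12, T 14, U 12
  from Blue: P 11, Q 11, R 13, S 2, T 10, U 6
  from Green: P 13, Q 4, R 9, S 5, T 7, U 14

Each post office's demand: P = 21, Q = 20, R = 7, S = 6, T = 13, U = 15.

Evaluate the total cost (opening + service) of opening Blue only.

Each post office is assigned to its cheapest site among the open ones.
{Blue}: P→Blue 11·21=231, Q→Blue 11·20=220, R→Blue 13·7=91, S→Blue 2·6=12, T→Blue 10·13=130, U→Blue 6·15=90. Service 774; fixed 194; total 968.

Total cost: 968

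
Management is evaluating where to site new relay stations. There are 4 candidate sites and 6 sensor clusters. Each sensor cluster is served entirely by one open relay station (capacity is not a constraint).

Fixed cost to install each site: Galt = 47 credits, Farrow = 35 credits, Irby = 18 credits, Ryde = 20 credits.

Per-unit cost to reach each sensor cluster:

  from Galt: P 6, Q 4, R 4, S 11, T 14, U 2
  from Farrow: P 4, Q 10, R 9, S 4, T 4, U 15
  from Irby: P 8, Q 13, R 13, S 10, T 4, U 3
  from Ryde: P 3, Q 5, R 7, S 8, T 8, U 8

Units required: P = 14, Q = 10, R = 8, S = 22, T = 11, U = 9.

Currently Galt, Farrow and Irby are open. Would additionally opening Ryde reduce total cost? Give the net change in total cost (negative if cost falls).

Current service cost with {Galt, Farrow, Irby}: 278.
Adding Ryde: each sensor cluster re-picks its cheapest; new service cost 264, saving 14.
Extra fixed cost: 20. Net change = 20 − 14 = 6.
(Totals: 378 → 384.)

No — net change +6 (cost rises by 6).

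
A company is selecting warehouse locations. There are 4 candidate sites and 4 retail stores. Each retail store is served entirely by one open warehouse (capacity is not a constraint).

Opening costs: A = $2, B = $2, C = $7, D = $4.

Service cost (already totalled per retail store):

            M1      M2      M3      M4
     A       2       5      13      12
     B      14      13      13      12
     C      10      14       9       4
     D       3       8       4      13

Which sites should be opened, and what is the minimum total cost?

For any fixed open set, each retail store goes to its cheapest open site; total = fixed + service.
{A, C, D}: M1→A 2, M2→A 5, M3→D 4, M4→C 4. Service 15; fixed 13; total 28.
{A, C}: M1→A 2, M2→A 5, M3→C 9, M4→C 4. Service 20; fixed 9; total 29.
{A, D}: M1→A 2, M2→A 5, M3→D 4, M4→A 12. Service 23; fixed 6; total 29.
{A, B, C, D}: M1→A 2, M2→A 5, M3→D 4, M4→C 4. Service 15; fixed 15; total 30.
No other subset beats 28.

Open A, C and D; minimum total cost 28.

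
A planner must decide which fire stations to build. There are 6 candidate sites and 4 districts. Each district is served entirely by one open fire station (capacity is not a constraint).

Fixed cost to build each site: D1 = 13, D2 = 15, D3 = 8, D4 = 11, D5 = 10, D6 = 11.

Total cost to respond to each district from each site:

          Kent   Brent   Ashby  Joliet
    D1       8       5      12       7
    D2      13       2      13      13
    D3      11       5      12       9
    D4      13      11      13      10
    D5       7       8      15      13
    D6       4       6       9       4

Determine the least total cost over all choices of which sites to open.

For any fixed open set, each district goes to its cheapest open site; total = fixed + service.
{D6}: Kent→D6 4, Brent→D6 6, Ashby→D6 9, Joliet→D6 4. Service 23; fixed 11; total 34.
{D3, D6}: Kent→D6 4, Brent→D3 5, Ashby→D6 9, Joliet→D6 4. Service 22; fixed 19; total 41.
{D5, D6}: service 23 + fixed 21 = 44
{D1, D2, D3, D4, D5, D6}: Kent→D6 4, Brent→D2 2, Ashby→D6 9, Joliet→D6 4. Service 19; fixed 68; total 87.
No other subset beats 34.

Minimum total cost: 34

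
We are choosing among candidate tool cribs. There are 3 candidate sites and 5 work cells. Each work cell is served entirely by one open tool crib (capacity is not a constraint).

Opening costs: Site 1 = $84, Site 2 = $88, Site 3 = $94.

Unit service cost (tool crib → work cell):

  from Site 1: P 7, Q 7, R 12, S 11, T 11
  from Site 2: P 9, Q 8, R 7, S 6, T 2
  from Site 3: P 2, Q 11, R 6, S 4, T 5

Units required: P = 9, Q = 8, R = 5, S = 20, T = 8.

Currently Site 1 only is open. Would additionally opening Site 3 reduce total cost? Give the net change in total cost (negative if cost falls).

Yes — net change −169 (cost falls by 169).

Current service cost with {Site 1}: 487.
Adding Site 3: each work cell re-picks its cheapest; new service cost 224, saving 263.
Extra fixed cost: 94. Net change = 94 − 263 = -169.
(Totals: 571 → 402.)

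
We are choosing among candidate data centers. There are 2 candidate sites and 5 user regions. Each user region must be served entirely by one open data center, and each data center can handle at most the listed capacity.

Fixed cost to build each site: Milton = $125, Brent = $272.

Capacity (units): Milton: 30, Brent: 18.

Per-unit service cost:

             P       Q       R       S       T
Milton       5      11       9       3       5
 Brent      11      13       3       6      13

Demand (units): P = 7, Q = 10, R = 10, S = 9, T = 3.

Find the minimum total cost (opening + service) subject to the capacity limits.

Minimum total cost: 614

Open {Milton, Brent}: P→Milton 5·7=35, Q→Milton 11·10=110, R→Brent 3·10=30, S→Milton 3·9=27, T→Milton 5·3=15.
Loads: Milton carries 29/30, Brent carries 10/18. Service 217; fixed 397; total 614.
Next best feasible plan costs 638.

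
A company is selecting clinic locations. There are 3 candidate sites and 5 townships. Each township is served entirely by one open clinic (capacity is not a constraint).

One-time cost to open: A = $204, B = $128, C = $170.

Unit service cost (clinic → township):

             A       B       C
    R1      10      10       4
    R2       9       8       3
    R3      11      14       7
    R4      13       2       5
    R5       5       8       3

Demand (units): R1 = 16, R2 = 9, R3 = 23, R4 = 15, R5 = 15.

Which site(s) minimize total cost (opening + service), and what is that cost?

Open C only; minimum total cost 542.

For any fixed open set, each township goes to its cheapest open site; total = fixed + service.
{C}: R1→C 4·16=64, R2→C 3·9=27, R3→C 7·23=161, R4→C 5·15=75, R5→C 3·15=45. Service 372; fixed 170; total 542.
{B, C}: service 327 + fixed 298 = 625
{A, C}: service 372 + fixed 374 = 746
{A, B, C}: R1→C 4·16=64, R2→C 3·9=27, R3→C 7·23=161, R4→B 2·15=30, R5→C 3·15=45. Service 327; fixed 502; total 829.
No other subset beats 542.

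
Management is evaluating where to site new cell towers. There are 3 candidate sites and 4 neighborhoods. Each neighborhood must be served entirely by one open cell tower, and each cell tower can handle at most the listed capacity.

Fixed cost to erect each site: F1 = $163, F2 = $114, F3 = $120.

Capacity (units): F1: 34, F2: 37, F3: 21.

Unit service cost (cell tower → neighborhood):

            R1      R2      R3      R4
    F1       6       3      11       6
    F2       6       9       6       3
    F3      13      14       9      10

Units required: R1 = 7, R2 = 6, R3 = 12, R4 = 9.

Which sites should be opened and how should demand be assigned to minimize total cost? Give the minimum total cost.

Minimum total cost: 309

Open {F2}: R1→F2 6·7=42, R2→F2 9·6=54, R3→F2 6·12=72, R4→F2 3·9=27.
Loads: F2 carries 34/37. Service 195; fixed 114; total 309.
Next best feasible plan costs 409.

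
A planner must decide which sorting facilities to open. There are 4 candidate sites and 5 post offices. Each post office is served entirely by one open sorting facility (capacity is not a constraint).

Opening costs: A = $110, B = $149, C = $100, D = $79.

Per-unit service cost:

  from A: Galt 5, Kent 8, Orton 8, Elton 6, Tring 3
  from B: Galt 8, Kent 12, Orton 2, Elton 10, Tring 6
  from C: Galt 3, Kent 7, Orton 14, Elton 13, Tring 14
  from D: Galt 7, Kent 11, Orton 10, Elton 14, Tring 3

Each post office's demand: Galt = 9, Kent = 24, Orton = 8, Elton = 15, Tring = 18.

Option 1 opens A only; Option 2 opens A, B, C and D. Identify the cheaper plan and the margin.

Option 1 is cheaper by 238.

Option 1: {A}: Galt→A 5·9=45, Kent→A 8·24=192, Orton→A 8·8=64, Elton→A 6·15=90, Tring→A 3·18=54. Service 445; fixed 110; total 555.
Option 2: {A, B, C, D}: Galt→C 3·9=27, Kent→C 7·24=168, Orton→B 2·8=16, Elton→A 6·15=90, Tring→A 3·18=54. Service 355; fixed 438; total 793.
Difference: |555 − 793| = 238.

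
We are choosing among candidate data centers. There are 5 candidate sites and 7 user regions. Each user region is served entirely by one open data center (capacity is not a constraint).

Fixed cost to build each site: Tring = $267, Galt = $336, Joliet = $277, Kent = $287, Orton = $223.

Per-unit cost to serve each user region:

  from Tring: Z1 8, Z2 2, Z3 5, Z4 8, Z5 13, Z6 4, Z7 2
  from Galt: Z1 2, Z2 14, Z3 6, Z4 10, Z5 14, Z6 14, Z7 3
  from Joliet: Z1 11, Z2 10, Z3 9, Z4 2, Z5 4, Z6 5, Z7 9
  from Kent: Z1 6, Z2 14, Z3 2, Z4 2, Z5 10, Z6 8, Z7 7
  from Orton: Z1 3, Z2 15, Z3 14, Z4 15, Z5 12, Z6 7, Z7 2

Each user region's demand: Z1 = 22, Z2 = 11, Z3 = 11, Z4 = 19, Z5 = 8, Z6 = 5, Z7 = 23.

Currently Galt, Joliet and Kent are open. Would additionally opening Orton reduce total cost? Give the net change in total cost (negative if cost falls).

No — net change +200 (cost rises by 200).

Current service cost with {Galt, Joliet, Kent}: 340.
Adding Orton: each user region re-picks its cheapest; new service cost 317, saving 23.
Extra fixed cost: 223. Net change = 223 − 23 = 200.
(Totals: 1240 → 1440.)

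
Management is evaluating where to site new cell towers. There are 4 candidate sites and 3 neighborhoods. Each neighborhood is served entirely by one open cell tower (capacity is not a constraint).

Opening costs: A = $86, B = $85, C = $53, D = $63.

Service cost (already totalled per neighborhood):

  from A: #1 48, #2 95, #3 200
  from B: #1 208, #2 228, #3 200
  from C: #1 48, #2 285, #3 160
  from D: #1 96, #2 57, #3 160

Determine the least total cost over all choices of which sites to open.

Minimum total cost: 376

For any fixed open set, each neighborhood goes to its cheapest open site; total = fixed + service.
{D}: #1→D 96, #2→D 57, #3→D 160. Service 313; fixed 63; total 376.
{C, D}: #1→C 48, #2→D 57, #3→C 160. Service 265; fixed 116; total 381.
{A, D}: #1→A 48, #2→D 57, #3→D 160. Service 265; fixed 149; total 414.
{A, B, C, D}: service 265 + fixed 287 = 552
(All 15 nonempty subsets were checked; D only is lowest.)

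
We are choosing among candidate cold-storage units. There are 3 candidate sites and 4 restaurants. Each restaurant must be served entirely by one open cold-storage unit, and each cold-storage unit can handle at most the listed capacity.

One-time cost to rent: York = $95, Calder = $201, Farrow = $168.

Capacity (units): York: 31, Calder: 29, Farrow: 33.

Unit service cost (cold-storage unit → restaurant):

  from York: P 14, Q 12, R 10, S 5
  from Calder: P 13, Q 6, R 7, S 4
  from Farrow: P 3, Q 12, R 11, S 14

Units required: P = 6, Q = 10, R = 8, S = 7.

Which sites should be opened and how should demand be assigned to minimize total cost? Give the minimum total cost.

Minimum total cost: 414

Open {York}: P→York 14·6=84, Q→York 12·10=120, R→York 10·8=80, S→York 5·7=35.
Loads: York carries 31/31. Service 319; fixed 95; total 414.
Next best feasible plan costs 492.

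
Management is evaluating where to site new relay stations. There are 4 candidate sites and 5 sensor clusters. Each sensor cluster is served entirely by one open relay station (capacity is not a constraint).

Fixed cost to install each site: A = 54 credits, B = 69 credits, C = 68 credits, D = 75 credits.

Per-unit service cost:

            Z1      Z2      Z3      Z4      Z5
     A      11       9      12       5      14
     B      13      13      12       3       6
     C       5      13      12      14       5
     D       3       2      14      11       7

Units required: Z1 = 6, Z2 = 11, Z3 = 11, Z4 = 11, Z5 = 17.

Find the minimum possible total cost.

Minimum total cost: 451

For any fixed open set, each sensor cluster goes to its cheapest open site; total = fixed + service.
{B, D}: Z1→D 3·6=18, Z2→D 2·11=22, Z3→B 12·11=132, Z4→B 3·11=33, Z5→B 6·17=102. Service 307; fixed 144; total 451.
{A, D}: service 346 + fixed 129 = 475
{B, C, D}: Z1→D 3·6=18, Z2→D 2·11=22, Z3→B 12·11=132, Z4→B 3·11=33, Z5→C 5·17=85. Service 290; fixed 212; total 502.
{A, B, C, D}: service 290 + fixed 266 = 556
No other subset beats 451.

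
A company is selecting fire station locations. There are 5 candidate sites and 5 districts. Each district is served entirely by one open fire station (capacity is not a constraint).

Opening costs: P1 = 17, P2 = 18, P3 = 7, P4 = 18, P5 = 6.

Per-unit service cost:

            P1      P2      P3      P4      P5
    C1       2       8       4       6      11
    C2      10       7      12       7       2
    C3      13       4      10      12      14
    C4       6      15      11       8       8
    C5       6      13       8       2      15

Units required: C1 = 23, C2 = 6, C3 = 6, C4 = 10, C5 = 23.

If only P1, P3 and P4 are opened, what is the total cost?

Each district is assigned to its cheapest site among the open ones.
{P1, P3, P4}: C1→P1 2·23=46, C2→P4 7·6=42, C3→P3 10·6=60, C4→P1 6·10=60, C5→P4 2·23=46. Service 254; fixed 42; total 296.

Total cost: 296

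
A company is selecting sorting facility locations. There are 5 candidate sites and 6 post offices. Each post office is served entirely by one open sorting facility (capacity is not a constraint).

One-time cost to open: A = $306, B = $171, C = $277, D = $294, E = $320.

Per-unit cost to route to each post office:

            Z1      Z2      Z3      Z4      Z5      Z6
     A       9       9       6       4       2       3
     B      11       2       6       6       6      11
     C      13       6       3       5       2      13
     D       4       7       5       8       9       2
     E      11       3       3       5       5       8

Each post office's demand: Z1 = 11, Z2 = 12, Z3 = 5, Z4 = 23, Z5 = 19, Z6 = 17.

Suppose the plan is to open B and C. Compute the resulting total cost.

Total cost: 948

Each post office is assigned to its cheapest site among the open ones.
{B, C}: Z1→B 11·11=121, Z2→B 2·12=24, Z3→C 3·5=15, Z4→C 5·23=115, Z5→C 2·19=38, Z6→B 11·17=187. Service 500; fixed 448; total 948.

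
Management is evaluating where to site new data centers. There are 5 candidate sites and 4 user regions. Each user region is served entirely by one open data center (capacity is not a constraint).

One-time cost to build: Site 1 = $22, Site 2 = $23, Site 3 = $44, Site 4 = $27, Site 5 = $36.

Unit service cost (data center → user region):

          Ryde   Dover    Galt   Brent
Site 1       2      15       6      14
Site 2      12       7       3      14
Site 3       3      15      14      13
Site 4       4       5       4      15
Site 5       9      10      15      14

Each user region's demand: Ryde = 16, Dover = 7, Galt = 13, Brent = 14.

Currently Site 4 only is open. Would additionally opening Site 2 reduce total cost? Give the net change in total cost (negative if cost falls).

Yes — net change −4 (cost falls by 4).

Current service cost with {Site 4}: 361.
Adding Site 2: each user region re-picks its cheapest; new service cost 334, saving 27.
Extra fixed cost: 23. Net change = 23 − 27 = -4.
(Totals: 388 → 384.)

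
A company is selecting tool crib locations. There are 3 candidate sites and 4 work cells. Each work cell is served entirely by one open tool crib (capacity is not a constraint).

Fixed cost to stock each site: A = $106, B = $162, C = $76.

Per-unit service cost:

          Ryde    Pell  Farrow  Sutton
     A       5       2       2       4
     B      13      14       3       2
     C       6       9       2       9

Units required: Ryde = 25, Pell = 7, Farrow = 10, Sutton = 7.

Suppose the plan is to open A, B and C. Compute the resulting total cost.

Each work cell is assigned to its cheapest site among the open ones.
{A, B, C}: Ryde→A 5·25=125, Pell→A 2·7=14, Farrow→A 2·10=20, Sutton→B 2·7=14. Service 173; fixed 344; total 517.

Total cost: 517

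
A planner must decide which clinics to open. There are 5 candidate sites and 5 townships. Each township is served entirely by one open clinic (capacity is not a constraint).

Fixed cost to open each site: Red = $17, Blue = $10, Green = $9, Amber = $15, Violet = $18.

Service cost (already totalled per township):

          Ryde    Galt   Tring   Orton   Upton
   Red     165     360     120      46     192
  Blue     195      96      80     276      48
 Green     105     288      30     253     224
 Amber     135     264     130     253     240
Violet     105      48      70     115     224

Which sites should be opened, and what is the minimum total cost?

Open Red, Blue, Green and Violet; minimum total cost 331.

For any fixed open set, each township goes to its cheapest open site; total = fixed + service.
{Red, Blue, Green, Violet}: Ryde→Green 105, Galt→Violet 48, Tring→Green 30, Orton→Red 46, Upton→Blue 48. Service 277; fixed 54; total 331.
{Red, Blue, Green, Amber, Violet}: Ryde→Green 105, Galt→Violet 48, Tring→Green 30, Orton→Red 46, Upton→Blue 48. Service 277; fixed 69; total 346.
{Red, Blue, Green}: service 325 + fixed 36 = 361
{Green}: service 900 + fixed 9 = 909
No other subset beats 331.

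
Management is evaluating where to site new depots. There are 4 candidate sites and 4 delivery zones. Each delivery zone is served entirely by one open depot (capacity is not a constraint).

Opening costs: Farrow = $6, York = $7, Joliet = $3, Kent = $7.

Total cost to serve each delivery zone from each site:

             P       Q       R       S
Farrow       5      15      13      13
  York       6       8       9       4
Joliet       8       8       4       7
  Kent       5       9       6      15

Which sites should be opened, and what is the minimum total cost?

For any fixed open set, each delivery zone goes to its cheapest open site; total = fixed + service.
{Joliet}: P→Joliet 8, Q→Joliet 8, R→Joliet 4, S→Joliet 7. Service 27; fixed 3; total 30.
{York, Joliet}: service 22 + fixed 10 = 32
{Farrow, Joliet}: service 24 + fixed 9 = 33
{Farrow, York, Joliet, Kent}: P→Farrow 5, Q→York 8, R→Joliet 4, S→York 4. Service 21; fixed 23; total 44.
(All 15 nonempty subsets were checked; Joliet only is lowest.)

Open Joliet only; minimum total cost 30.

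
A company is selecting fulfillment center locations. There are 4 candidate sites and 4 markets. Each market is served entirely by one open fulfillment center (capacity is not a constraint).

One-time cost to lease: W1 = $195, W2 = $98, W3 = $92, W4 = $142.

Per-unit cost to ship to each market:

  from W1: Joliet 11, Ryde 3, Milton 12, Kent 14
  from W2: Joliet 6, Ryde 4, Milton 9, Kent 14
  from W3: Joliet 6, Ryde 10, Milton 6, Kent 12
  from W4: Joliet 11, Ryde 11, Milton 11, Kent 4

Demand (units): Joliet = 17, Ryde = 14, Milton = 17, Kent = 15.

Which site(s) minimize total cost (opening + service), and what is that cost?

Open W2 and W4; minimum total cost 611.

For any fixed open set, each market goes to its cheapest open site; total = fixed + service.
{W2, W4}: Joliet→W2 6·17=102, Ryde→W2 4·14=56, Milton→W2 9·17=153, Kent→W4 4·15=60. Service 371; fixed 240; total 611.
{W3}: service 524 + fixed 92 = 616
{W2}: service 521 + fixed 98 = 619
{W1, W2, W3, W4}: service 306 + fixed 527 = 833
No other subset beats 611.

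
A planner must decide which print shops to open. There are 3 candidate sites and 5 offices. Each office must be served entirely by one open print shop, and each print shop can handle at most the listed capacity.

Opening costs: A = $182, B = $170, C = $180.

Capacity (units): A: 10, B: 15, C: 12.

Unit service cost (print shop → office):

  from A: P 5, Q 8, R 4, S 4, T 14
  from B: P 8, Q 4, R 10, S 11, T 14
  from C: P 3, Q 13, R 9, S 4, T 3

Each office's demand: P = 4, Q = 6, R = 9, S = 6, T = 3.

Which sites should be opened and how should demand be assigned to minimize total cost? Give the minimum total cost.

Open {A, B, C}: P→B 8·4=32, Q→B 4·6=24, R→A 4·9=36, S→C 4·6=24, T→C 3·3=9.
Loads: A carries 9/10, B carries 10/15, C carries 9/12. Service 125; fixed 532; total 657.
Next best feasible plan costs 670.

Minimum total cost: 657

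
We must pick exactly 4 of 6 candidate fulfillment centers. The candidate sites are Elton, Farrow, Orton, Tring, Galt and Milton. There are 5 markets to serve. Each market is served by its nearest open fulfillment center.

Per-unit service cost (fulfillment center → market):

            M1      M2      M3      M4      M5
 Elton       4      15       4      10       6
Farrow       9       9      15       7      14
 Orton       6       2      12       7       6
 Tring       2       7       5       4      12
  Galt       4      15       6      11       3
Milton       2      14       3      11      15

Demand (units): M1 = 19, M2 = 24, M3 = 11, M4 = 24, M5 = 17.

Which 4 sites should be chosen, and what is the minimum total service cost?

Choose Orton, Tring, Galt and Milton; total service cost 266.

With exactly 4 open, each market uses its cheapest among the chosen.
{Orton, Tring, Galt, Milton}: M1→Tring 2·19=38, M2→Orton 2·24=48, M3→Milton 3·11=33, M4→Tring 4·24=96, M5→Galt 3·17=51. Service cost 266.
{Elton, Orton, Tring, Galt}: service cost 277
{Farrow, Orton, Tring, Galt}: service cost 288
Among all 15 size-4 choices, {Orton, Tring, Galt, Milton} is lowest.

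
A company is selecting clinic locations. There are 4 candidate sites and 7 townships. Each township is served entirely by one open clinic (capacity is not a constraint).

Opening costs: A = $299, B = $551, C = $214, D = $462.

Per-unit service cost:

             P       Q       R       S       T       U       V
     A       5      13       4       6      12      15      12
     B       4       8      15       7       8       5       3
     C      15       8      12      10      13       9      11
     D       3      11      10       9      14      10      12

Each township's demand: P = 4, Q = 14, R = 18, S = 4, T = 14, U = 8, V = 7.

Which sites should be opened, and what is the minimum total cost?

For any fixed open set, each township goes to its cheapest open site; total = fixed + service.
{A}: P→A 5·4=20, Q→A 13·14=182, R→A 4·18=72, S→A 6·4=24, T→A 12·14=168, U→A 15·8=120, V→A 12·7=84. Service 670; fixed 299; total 969.
{C}: service 759 + fixed 214 = 973
{A, C}: service 545 + fixed 513 = 1058
{A, B, C, D}: service 393 + fixed 1526 = 1919
No other subset beats 969.

Open A only; minimum total cost 969.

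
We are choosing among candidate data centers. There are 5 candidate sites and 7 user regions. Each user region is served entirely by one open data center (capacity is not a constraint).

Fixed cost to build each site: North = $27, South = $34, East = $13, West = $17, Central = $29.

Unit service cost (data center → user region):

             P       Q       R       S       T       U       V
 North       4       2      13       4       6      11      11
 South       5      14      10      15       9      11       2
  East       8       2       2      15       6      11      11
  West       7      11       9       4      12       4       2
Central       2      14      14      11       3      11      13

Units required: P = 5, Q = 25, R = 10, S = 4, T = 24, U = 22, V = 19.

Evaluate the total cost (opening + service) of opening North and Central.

Total cost: 785

Each user region is assigned to its cheapest site among the open ones.
{North, Central}: P→Central 2·5=10, Q→North 2·25=50, R→North 13·10=130, S→North 4·4=16, T→Central 3·24=72, U→North 11·22=242, V→North 11·19=209. Service 729; fixed 56; total 785.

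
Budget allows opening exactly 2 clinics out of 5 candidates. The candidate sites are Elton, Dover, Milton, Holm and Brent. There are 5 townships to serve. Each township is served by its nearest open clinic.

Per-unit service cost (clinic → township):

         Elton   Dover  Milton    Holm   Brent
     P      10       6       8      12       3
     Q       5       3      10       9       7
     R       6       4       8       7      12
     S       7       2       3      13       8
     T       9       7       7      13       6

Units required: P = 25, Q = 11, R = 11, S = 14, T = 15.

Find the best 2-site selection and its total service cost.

Choose Dover and Brent; total service cost 270.

With exactly 2 open, each township uses its cheapest among the chosen.
{Dover, Brent}: P→Brent 3·25=75, Q→Dover 3·11=33, R→Dover 4·11=44, S→Dover 2·14=28, T→Brent 6·15=90. Service cost 270.
{Elton, Dover}: service cost 360
{Dover, Milton}: service cost 360
Among all 10 size-2 choices, {Dover, Brent} is lowest.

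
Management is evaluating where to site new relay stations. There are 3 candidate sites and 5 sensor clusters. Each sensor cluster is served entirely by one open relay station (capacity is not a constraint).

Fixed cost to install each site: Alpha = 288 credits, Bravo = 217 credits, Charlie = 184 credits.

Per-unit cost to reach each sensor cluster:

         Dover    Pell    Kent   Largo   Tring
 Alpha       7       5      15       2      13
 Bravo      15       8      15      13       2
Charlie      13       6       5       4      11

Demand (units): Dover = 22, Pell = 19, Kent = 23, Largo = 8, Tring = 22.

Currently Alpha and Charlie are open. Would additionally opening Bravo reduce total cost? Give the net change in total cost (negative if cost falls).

Current service cost with {Alpha, Charlie}: 622.
Adding Bravo: each sensor cluster re-picks its cheapest; new service cost 424, saving 198.
Extra fixed cost: 217. Net change = 217 − 198 = 19.
(Totals: 1094 → 1113.)

No — net change +19 (cost rises by 19).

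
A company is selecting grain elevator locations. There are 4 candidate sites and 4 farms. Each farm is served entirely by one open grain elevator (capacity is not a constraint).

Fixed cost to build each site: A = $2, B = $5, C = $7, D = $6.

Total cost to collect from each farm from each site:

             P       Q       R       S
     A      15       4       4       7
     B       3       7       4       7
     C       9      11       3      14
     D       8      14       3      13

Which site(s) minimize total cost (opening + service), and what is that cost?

Open A and B; minimum total cost 25.

For any fixed open set, each farm goes to its cheapest open site; total = fixed + service.
{A, B}: P→B 3, Q→A 4, R→A 4, S→A 7. Service 18; fixed 7; total 25.
{B}: P→B 3, Q→B 7, R→B 4, S→B 7. Service 21; fixed 5; total 26.
{A, B, D}: P→B 3, Q→A 4, R→D 3, S→A 7. Service 17; fixed 13; total 30.
{A, B, C, D}: service 17 + fixed 20 = 37
No other subset beats 25.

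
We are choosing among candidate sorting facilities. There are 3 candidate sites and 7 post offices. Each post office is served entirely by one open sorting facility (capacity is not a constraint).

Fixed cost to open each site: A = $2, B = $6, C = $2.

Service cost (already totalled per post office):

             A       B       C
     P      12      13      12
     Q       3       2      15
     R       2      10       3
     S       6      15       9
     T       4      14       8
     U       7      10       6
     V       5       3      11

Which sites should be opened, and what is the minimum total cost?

Open A only; minimum total cost 41.

For any fixed open set, each post office goes to its cheapest open site; total = fixed + service.
{A}: P→A 12, Q→A 3, R→A 2, S→A 6, T→A 4, U→A 7, V→A 5. Service 39; fixed 2; total 41.
{A, C}: P→A 12, Q→A 3, R→A 2, S→A 6, T→A 4, U→C 6, V→A 5. Service 38; fixed 4; total 42.
{A, B}: P→A 12, Q→B 2, R→A 2, S→A 6, T→A 4, U→A 7, V→B 3. Service 36; fixed 8; total 44.
{A, B, C}: P→A 12, Q→B 2, R→A 2, S→A 6, T→A 4, U→C 6, V→B 3. Service 35; fixed 10; total 45.
(All 7 nonempty subsets were checked; A only is lowest.)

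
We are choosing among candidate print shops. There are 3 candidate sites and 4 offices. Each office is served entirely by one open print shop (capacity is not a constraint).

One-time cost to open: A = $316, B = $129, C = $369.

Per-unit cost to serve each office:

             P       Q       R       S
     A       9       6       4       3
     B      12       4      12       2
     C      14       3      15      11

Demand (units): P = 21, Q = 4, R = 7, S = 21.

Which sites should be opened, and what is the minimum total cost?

Open B only; minimum total cost 523.

For any fixed open set, each office goes to its cheapest open site; total = fixed + service.
{B}: P→B 12·21=252, Q→B 4·4=16, R→B 12·7=84, S→B 2·21=42. Service 394; fixed 129; total 523.
{A}: service 304 + fixed 316 = 620
{A, B}: P→A 9·21=189, Q→B 4·4=16, R→A 4·7=28, S→B 2·21=42. Service 275; fixed 445; total 720.
{A, B, C}: P→A 9·21=189, Q→C 3·4=12, R→A 4·7=28, S→B 2·21=42. Service 271; fixed 814; total 1085.
(All 7 nonempty subsets were checked; B only is lowest.)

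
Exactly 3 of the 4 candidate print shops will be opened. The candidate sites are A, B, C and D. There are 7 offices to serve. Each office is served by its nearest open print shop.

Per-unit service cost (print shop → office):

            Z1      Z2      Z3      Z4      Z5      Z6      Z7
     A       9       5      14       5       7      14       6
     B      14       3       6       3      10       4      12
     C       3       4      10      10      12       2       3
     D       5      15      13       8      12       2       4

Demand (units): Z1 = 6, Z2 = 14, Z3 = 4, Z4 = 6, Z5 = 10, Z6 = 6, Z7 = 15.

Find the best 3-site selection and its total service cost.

Choose A, B and C; total service cost 229.

With exactly 3 open, each office uses its cheapest among the chosen.
{A, B, C}: Z1→C 3·6=18, Z2→B 3·14=42, Z3→B 6·4=24, Z4→B 3·6=18, Z5→A 7·10=70, Z6→C 2·6=12, Z7→C 3·15=45. Service cost 229.
{A, B, D}: service cost 256
{B, C, D}: service cost 259
Among all 4 size-3 choices, {A, B, C} is lowest.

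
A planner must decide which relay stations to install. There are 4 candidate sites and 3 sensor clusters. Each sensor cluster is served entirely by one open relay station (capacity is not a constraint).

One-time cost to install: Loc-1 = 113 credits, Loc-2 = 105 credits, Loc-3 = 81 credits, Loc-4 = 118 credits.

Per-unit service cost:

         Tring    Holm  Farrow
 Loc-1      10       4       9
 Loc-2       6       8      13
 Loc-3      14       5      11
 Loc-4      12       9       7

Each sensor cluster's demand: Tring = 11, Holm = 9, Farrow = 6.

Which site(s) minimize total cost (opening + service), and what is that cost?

Open Loc-1 only; minimum total cost 313.

For any fixed open set, each sensor cluster goes to its cheapest open site; total = fixed + service.
{Loc-1}: Tring→Loc-1 10·11=110, Holm→Loc-1 4·9=36, Farrow→Loc-1 9·6=54. Service 200; fixed 113; total 313.
{Loc-2}: service 216 + fixed 105 = 321
{Loc-3}: Tring→Loc-3 14·11=154, Holm→Loc-3 5·9=45, Farrow→Loc-3 11·6=66. Service 265; fixed 81; total 346.
{Loc-1, Loc-2, Loc-3, Loc-4}: service 144 + fixed 417 = 561
No other subset beats 313.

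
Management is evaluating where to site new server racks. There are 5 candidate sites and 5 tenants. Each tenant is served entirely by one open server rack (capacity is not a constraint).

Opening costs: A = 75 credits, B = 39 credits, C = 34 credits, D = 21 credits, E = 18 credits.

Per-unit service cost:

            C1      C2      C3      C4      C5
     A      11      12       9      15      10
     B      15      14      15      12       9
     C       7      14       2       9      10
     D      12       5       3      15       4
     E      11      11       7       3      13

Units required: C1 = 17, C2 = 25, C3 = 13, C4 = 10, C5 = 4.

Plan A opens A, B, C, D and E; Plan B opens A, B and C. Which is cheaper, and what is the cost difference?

Plan A: {A, B, C, D, E}: C1→C 7·17=119, C2→D 5·25=125, C3→C 2·13=26, C4→E 3·10=30, C5→D 4·4=16. Service 316; fixed 187; total 503.
Plan B: {A, B, C}: C1→C 7·17=119, C2→A 12·25=300, C3→C 2·13=26, C4→C 9·10=90, C5→B 9·4=36. Service 571; fixed 148; total 719.
Difference: |503 − 719| = 216.

Plan A is cheaper by 216.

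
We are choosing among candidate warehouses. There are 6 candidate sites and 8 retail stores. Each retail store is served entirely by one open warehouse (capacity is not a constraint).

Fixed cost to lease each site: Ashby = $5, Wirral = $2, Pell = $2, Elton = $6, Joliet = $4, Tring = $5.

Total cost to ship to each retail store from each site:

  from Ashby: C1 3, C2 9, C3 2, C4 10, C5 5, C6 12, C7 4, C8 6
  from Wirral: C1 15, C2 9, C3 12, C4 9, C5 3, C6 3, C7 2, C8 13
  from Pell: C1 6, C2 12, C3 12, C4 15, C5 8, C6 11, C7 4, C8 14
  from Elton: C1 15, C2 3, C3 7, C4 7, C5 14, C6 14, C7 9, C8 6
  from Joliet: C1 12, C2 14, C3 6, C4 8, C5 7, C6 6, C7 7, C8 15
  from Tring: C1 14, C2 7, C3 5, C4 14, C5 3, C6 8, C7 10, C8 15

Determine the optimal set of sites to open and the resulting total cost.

Open Ashby, Wirral and Elton; minimum total cost 42.

For any fixed open set, each retail store goes to its cheapest open site; total = fixed + service.
{Ashby, Wirral, Elton}: C1→Ashby 3, C2→Elton 3, C3→Ashby 2, C4→Elton 7, C5→Wirral 3, C6→Wirral 3, C7→Wirral 2, C8→Ashby 6. Service 29; fixed 13; total 42.
{Ashby, Wirral}: C1→Ashby 3, C2→Ashby 9, C3→Ashby 2, C4→Wirral 9, C5→Wirral 3, C6→Wirral 3, C7→Wirral 2, C8→Ashby 6. Service 37; fixed 7; total 44.
{Ashby, Wirral, Pell, Elton}: service 29 + fixed 15 = 44
{Ashby, Wirral, Pell, Elton, Joliet, Tring}: C1→Ashby 3, C2→Elton 3, C3→Ashby 2, C4→Elton 7, C5→Wirral 3, C6→Wirral 3, C7→Wirral 2, C8→Ashby 6. Service 29; fixed 24; total 53.
No other subset beats 42.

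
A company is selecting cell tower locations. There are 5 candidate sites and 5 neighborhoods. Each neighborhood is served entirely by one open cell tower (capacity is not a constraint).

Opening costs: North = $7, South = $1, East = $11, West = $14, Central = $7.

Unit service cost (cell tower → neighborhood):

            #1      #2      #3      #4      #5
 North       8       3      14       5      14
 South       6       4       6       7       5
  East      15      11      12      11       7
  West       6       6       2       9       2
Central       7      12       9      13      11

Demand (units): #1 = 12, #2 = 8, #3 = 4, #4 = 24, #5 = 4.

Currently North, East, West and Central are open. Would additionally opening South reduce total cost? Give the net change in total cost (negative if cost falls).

No — net change +1 (cost rises by 1).

Current service cost with {North, East, West, Central}: 232.
Adding South: each neighborhood re-picks its cheapest; new service cost 232, saving 0.
Extra fixed cost: 1. Net change = 1 − 0 = 1.
(Totals: 271 → 272.)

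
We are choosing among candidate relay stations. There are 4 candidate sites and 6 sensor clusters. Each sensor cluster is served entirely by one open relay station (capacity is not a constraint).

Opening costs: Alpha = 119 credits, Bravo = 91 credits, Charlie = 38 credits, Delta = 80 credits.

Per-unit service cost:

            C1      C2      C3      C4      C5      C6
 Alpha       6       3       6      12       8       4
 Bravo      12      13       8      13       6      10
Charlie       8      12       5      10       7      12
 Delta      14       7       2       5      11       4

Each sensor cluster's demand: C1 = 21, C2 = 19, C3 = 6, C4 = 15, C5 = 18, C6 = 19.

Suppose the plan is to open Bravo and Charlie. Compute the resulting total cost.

Each sensor cluster is assigned to its cheapest site among the open ones.
{Bravo, Charlie}: C1→Charlie 8·21=168, C2→Charlie 12·19=228, C3→Charlie 5·6=30, C4→Charlie 10·15=150, C5→Bravo 6·18=108, C6→Bravo 10·19=190. Service 874; fixed 129; total 1003.

Total cost: 1003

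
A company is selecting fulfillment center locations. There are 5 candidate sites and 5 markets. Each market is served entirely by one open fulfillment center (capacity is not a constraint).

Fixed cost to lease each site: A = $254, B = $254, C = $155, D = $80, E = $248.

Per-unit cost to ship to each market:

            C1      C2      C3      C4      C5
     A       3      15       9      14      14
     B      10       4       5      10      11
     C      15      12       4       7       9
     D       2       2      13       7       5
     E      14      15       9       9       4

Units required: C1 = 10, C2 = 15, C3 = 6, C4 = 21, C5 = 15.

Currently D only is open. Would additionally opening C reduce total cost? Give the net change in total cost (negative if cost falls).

Current service cost with {D}: 350.
Adding C: each market re-picks its cheapest; new service cost 296, saving 54.
Extra fixed cost: 155. Net change = 155 − 54 = 101.
(Totals: 430 → 531.)

No — net change +101 (cost rises by 101).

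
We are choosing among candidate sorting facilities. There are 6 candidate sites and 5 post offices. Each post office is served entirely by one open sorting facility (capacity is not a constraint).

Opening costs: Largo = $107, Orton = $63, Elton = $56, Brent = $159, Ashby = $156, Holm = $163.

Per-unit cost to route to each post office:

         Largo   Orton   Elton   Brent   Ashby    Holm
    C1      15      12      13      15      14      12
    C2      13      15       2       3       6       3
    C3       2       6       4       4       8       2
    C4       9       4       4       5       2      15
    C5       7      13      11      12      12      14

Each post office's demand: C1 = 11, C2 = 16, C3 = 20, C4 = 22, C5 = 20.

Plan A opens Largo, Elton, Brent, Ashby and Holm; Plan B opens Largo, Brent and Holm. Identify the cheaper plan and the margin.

Plan B is cheaper by 130.

Plan A: {Largo, Elton, Brent, Ashby, Holm}: C1→Holm 12·11=132, C2→Elton 2·16=32, C3→Largo 2·20=40, C4→Ashby 2·22=44, C5→Largo 7·20=140. Service 388; fixed 641; total 1029.
Plan B: {Largo, Brent, Holm}: C1→Holm 12·11=132, C2→Brent 3·16=48, C3→Largo 2·20=40, C4→Brent 5·22=110, C5→Largo 7·20=140. Service 470; fixed 429; total 899.
Difference: |1029 − 899| = 130.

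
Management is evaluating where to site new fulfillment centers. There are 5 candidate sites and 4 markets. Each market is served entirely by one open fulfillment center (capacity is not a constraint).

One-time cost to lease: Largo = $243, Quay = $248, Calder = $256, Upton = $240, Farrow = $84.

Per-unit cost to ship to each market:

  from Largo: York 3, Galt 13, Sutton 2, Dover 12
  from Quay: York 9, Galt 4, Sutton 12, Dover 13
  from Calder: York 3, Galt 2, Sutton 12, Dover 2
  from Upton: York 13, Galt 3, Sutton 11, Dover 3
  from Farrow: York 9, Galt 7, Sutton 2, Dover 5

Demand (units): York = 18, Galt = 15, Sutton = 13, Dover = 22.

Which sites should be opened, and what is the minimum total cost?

For any fixed open set, each market goes to its cheapest open site; total = fixed + service.
{Farrow}: York→Farrow 9·18=162, Galt→Farrow 7·15=105, Sutton→Farrow 2·13=26, Dover→Farrow 5·22=110. Service 403; fixed 84; total 487.
{Calder, Farrow}: York→Calder 3·18=54, Galt→Calder 2·15=30, Sutton→Farrow 2·13=26, Dover→Calder 2·22=44. Service 154; fixed 340; total 494.
{Calder}: York→Calder 3·18=54, Galt→Calder 2·15=30, Sutton→Calder 12·13=156, Dover→Calder 2·22=44. Service 284; fixed 256; total 540.
{Largo, Quay, Calder, Upton, Farrow}: service 154 + fixed 1071 = 1225
No other subset beats 487.

Open Farrow only; minimum total cost 487.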